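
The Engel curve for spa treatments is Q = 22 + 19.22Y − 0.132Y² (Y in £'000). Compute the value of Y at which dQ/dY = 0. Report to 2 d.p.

dQ/dY = 19.22 − 0.264Y.
The good is inferior where dQ/dY < 0. Setting dQ/dY = 0 gives Y = 19.22 / 0.264 = 72.80.

72.80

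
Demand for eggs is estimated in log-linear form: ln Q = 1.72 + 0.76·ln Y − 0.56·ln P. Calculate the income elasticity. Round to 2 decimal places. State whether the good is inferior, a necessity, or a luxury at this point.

0.76 (necessity)

In a log-linear demand, the coefficient on ln Y is the income elasticity.
So η = 0.76.
0 < η < 1 ⇒ necessity.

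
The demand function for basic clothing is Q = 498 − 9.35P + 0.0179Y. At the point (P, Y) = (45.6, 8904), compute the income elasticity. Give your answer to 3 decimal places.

At P = 45.6, Y = 8904: Q = 231.022.
Holding P constant, ∂Q/∂Y = 0.0179.
η_Y = (∂Q/∂Y)·(Y/Q) = 0.0179 × (8904/231.022) = 0.690.

0.690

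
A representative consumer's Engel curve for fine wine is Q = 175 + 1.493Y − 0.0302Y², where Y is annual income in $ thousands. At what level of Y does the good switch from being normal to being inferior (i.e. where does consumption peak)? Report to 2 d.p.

24.72

dQ/dY = 1.493 − 0.0604Y.
The good is inferior where dQ/dY < 0. Setting dQ/dY = 0 gives Y = 1.493 / 0.0604 = 24.72.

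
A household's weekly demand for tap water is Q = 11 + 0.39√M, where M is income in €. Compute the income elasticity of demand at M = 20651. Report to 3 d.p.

0.418

At M = 20651: Q = 67.045.
dQ/dM = 0.39/(2√M) = 0.00135695 at this income.
η = (dQ/dM)·(M/Q) = 0.00135695 × (20651/67.045) = 0.418.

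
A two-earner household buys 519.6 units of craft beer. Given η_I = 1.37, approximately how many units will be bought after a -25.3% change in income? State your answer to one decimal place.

339.5

%ΔQ ≈ η × %ΔI = 1.37 × (-25.3%) = -34.661%.
New Q ≈ 519.6 × (1 − 0.34661) = 339.5.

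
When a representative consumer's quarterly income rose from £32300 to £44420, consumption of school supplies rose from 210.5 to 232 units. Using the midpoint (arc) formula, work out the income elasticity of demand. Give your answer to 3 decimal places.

ΔQ = 232 − 210.5 = 21.5; midpoint Q̄ = (210.5 + 232)/2 = 221.25.
ΔI = 44420 − 32300 = 12120; midpoint Ī = (32300 + 44420)/2 = 38360.
η = (ΔQ/Q̄) ÷ (ΔI/Ī) = (21.5/221.25) ÷ (12120/38360) = 0.308.

0.308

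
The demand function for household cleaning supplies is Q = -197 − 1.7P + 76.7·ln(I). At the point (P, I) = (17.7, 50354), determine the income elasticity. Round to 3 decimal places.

At P = 17.7, I = 50354: Q = 603.328.
Holding P constant, ∂Q/∂I = 76.7/I = 0.00152322.
η_I = (∂Q/∂I)·(I/Q) = 0.00152322 × (50354/603.328) = 0.127.

0.127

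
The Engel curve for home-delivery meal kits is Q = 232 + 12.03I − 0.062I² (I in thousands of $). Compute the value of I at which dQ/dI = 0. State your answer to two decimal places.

dQ/dI = 12.03 − 0.124I.
The good is inferior where dQ/dI < 0. Setting dQ/dI = 0 gives I = 12.03 / 0.124 = 97.02.

97.02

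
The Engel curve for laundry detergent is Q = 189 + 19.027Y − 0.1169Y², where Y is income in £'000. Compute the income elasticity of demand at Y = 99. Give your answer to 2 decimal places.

At Y = 99: Q = 926.9361.
dQ/dY = 19.027 − 0.2338Y = -4.11920.
η = (dQ/dY)·(Y/Q) = -4.11920 × (99/926.9361) = -0.44.

-0.44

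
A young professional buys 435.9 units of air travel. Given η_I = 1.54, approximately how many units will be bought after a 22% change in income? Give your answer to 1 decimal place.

%ΔQ ≈ η × %ΔI = 1.54 × 22% = 33.88%.
New Q ≈ 435.9 × (1 + 0.3388) = 583.6.

583.6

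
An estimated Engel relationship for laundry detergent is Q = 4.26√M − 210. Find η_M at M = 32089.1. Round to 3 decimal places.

At M = 32089.1: Q = 553.112.
dQ/dM = 4.26/(2√M) = 0.0118905 at this income.
η = (dQ/dM)·(M/Q) = 0.0118905 × (32089.1/553.112) = 0.690.

0.690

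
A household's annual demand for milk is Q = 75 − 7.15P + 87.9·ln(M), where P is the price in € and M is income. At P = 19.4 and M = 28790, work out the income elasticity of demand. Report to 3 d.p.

0.105

At P = 19.4, M = 28790: Q = 838.828.
Holding P constant, ∂Q/∂M = 87.9/M = 0.00305314.
η_M = (∂Q/∂M)·(M/Q) = 0.00305314 × (28790/838.828) = 0.105.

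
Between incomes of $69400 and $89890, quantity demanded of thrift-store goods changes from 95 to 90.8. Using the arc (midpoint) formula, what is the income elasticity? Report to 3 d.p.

ΔQ = 90.8 − 95 = -4.2; midpoint Q̄ = (95 + 90.8)/2 = 92.9.
ΔI = 89890 − 69400 = 20490; midpoint Ī = (69400 + 89890)/2 = 79645.
η = (ΔQ/Q̄) ÷ (ΔI/Ī) = (-4.2/92.9) ÷ (20490/79645) = -0.176.

-0.176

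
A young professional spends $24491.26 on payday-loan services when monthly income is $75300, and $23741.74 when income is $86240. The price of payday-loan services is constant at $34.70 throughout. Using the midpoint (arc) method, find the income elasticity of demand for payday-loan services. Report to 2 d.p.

-0.23

With a constant price, Q₁ = 24491.26/34.70 = 705.800 and Q₂ = 23741.74/34.70 = 684.200 (equivalently, work directly with expenditure since P cancels).
Midpoint %ΔQ = (23741.74 − 24491.26)/24116.50 = -0.03108; midpoint %ΔI = (86240 − 75300)/80770 = 0.13545.
η = -0.03108 / 0.13545 = -0.23.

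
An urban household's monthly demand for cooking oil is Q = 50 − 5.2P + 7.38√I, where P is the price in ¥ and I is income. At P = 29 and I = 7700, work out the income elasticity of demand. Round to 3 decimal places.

At P = 29, I = 7700: Q = 546.792.
Holding P constant, ∂Q/∂I = 7.38/(2√I) = 0.0420515.
η_I = (∂Q/∂I)·(I/Q) = 0.0420515 × (7700/546.792) = 0.592.

0.592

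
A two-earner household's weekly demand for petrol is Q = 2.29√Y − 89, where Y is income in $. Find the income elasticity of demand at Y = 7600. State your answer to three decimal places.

At Y = 7600: Q = 110.638.
dQ/dY = 2.29/(2√Y) = 0.0131341 at this income.
η = (dQ/dY)·(Y/Q) = 0.0131341 × (7600/110.638) = 0.902.

0.902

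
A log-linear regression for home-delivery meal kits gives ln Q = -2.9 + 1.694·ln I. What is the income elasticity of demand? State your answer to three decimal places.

In a log-linear demand, the coefficient on ln I is the income elasticity.
So η = 1.694.

1.694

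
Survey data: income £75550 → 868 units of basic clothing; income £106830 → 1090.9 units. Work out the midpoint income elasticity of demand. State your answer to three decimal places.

0.663

ΔQ = 1090.9 − 868 = 222.9; midpoint Q̄ = (868 + 1090.9)/2 = 979.45.
ΔI = 106830 − 75550 = 31280; midpoint Ī = (75550 + 106830)/2 = 91190.
η = (ΔQ/Q̄) ÷ (ΔI/Ī) = (222.9/979.45) ÷ (31280/91190) = 0.663.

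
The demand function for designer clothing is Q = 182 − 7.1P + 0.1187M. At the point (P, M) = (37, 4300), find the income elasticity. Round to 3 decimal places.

1.188

At P = 37, M = 4300: Q = 429.710.
Holding P constant, ∂Q/∂M = 0.1187.
η_M = (∂Q/∂M)·(M/Q) = 0.1187 × (4300/429.710) = 1.188.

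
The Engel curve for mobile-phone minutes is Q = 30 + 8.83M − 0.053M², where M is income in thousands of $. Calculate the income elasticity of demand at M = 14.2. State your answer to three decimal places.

0.719

At M = 14.2: Q = 144.6991.
dQ/dM = 8.83 − 0.106M = 7.32480.
η = (dQ/dM)·(M/Q) = 7.32480 × (14.2/144.6991) = 0.719.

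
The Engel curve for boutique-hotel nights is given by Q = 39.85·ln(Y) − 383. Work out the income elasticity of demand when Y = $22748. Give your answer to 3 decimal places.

At Y = 22748: Q = 16.784.
dQ/dY = 39.85/Y = 0.0017518 at this income.
η = (dQ/dY)·(Y/Q) = 0.0017518 × (22748/16.784) = 2.374.

2.374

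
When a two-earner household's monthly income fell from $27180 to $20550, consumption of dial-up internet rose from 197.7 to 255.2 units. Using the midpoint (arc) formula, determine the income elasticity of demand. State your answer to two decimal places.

-0.91

ΔQ = 255.2 − 197.7 = 57.5; midpoint Q̄ = (197.7 + 255.2)/2 = 226.45.
ΔI = 20550 − 27180 = -6630; midpoint Ī = (27180 + 20550)/2 = 23865.
η = (ΔQ/Q̄) ÷ (ΔI/Ī) = (57.5/226.45) ÷ (-6630/23865) = -0.91.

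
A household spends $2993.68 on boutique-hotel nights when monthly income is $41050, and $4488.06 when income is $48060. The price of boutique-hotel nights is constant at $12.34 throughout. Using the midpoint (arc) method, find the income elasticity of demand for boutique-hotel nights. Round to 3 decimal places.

2.539

With a constant price, Q₁ = 2993.68/12.34 = 242.600 and Q₂ = 4488.06/12.34 = 363.700 (equivalently, work directly with expenditure since P cancels).
Midpoint %ΔQ = (4488.06 − 2993.68)/3740.87 = 0.39947; midpoint %ΔI = (48060 − 41050)/44555 = 0.15733.
η = 0.39947 / 0.15733 = 2.539.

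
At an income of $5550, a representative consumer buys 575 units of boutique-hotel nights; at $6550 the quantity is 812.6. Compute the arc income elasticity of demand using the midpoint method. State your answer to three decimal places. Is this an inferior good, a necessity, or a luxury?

2.072 (luxury)

ΔQ = 812.6 − 575 = 237.6; midpoint Q̄ = (575 + 812.6)/2 = 693.8.
ΔI = 6550 − 5550 = 1000; midpoint Ī = (5550 + 6550)/2 = 6050.
η = (ΔQ/Q̄) ÷ (ΔI/Ī) = (237.6/693.8) ÷ (1000/6050) = 2.072.
η > 1 ⇒ luxury.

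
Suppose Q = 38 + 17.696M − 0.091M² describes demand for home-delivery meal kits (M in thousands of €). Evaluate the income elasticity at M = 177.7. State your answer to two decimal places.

At M = 177.7: Q = 309.0458.
dQ/dM = 17.696 − 0.182M = -14.64540.
η = (dQ/dM)·(M/Q) = -14.64540 × (177.7/309.0458) = -8.42.

-8.42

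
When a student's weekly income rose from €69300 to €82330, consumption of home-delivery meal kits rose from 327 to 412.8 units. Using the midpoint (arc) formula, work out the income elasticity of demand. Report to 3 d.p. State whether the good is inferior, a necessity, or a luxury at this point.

ΔQ = 412.8 − 327 = 85.8; midpoint Q̄ = (327 + 412.8)/2 = 369.9.
ΔI = 82330 − 69300 = 13030; midpoint Ī = (69300 + 82330)/2 = 75815.
η = (ΔQ/Q̄) ÷ (ΔI/Ī) = (85.8/369.9) ÷ (13030/75815) = 1.350.
η > 1 ⇒ luxury.

1.350 (luxury)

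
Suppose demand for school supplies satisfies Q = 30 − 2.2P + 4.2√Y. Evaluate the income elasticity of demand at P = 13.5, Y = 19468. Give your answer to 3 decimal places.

At P = 13.5, Y = 19468: Q = 586.317.
Holding P constant, ∂Q/∂Y = 4.2/(2√Y) = 0.0150508.
η_Y = (∂Q/∂Y)·(Y/Q) = 0.0150508 × (19468/586.317) = 0.500.

0.500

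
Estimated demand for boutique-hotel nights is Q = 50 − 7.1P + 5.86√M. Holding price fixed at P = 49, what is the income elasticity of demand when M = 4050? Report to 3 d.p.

At P = 49, M = 4050: Q = 75.028.
Holding P constant, ∂Q/∂M = 5.86/(2√M) = 0.0460405.
η_M = (∂Q/∂M)·(M/Q) = 0.0460405 × (4050/75.028) = 2.485.

2.485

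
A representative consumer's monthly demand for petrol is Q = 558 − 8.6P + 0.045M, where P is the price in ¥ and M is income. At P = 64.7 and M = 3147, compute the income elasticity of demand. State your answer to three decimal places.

At P = 64.7, M = 3147: Q = 143.195.
Holding P constant, ∂Q/∂M = 0.045.
η_M = (∂Q/∂M)·(M/Q) = 0.045 × (3147/143.195) = 0.989.

0.989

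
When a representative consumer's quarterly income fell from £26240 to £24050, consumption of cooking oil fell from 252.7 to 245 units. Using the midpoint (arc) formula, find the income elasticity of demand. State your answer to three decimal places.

0.355

ΔQ = 245 − 252.7 = -7.7; midpoint Q̄ = (252.7 + 245)/2 = 248.85.
ΔI = 24050 − 26240 = -2190; midpoint Ī = (26240 + 24050)/2 = 25145.
η = (ΔQ/Q̄) ÷ (ΔI/Ī) = (-7.7/248.85) ÷ (-2190/25145) = 0.355.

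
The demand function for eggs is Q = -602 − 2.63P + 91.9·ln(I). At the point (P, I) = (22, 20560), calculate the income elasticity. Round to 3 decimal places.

0.364

At P = 22, I = 20560: Q = 252.808.
Holding P constant, ∂Q/∂I = 91.9/I = 0.00446984.
η_I = (∂Q/∂I)·(I/Q) = 0.00446984 × (20560/252.808) = 0.364.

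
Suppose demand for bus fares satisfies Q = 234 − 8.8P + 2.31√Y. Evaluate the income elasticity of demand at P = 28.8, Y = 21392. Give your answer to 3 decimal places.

At P = 28.8, Y = 21392: Q = 318.421.
Holding P constant, ∂Q/∂Y = 2.31/(2√Y) = 0.00789689.
η_Y = (∂Q/∂Y)·(Y/Q) = 0.00789689 × (21392/318.421) = 0.531.

0.531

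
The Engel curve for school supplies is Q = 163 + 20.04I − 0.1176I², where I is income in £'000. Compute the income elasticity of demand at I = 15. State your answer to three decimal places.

0.567

At I = 15: Q = 437.1400.
dQ/dI = 20.04 − 0.2352I = 16.51200.
η = (dQ/dI)·(I/Q) = 16.51200 × (15/437.1400) = 0.567.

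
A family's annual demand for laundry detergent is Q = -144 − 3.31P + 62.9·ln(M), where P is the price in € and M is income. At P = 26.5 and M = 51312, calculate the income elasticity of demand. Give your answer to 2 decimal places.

At P = 26.5, M = 51312: Q = 450.478.
Holding P constant, ∂Q/∂M = 62.9/M = 0.00122583.
η_M = (∂Q/∂M)·(M/Q) = 0.00122583 × (51312/450.478) = 0.14.

0.14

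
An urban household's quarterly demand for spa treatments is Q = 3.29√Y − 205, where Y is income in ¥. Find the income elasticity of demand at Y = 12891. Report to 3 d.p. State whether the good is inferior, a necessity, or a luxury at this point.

At Y = 12891: Q = 168.542.
dQ/dY = 3.29/(2√Y) = 0.0144885 at this income.
η = (dQ/dY)·(Y/Q) = 0.0144885 × (12891/168.542) = 1.108.
Since η > 1, the good is a luxury.

1.108 (luxury)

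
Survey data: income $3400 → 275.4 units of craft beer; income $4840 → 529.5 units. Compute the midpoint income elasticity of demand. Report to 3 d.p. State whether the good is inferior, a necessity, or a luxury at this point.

ΔQ = 529.5 − 275.4 = 254.1; midpoint Q̄ = (275.4 + 529.5)/2 = 402.45.
ΔI = 4840 − 3400 = 1440; midpoint Ī = (3400 + 4840)/2 = 4120.
η = (ΔQ/Q̄) ÷ (ΔI/Ī) = (254.1/402.45) ÷ (1440/4120) = 1.806.
η > 1 ⇒ luxury.

1.806 (luxury)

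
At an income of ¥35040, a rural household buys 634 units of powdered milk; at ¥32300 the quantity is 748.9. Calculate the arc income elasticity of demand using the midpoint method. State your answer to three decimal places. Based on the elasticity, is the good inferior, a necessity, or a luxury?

-2.042 (inferior good)

ΔQ = 748.9 − 634 = 114.9; midpoint Q̄ = (634 + 748.9)/2 = 691.45.
ΔI = 32300 − 35040 = -2740; midpoint Ī = (35040 + 32300)/2 = 33670.
η = (ΔQ/Q̄) ÷ (ΔI/Ī) = (114.9/691.45) ÷ (-2740/33670) = -2.042.
η < 0 ⇒ inferior good.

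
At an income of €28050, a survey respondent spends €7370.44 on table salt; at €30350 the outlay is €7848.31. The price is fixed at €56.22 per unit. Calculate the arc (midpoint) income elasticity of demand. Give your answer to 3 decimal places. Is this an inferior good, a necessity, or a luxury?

With a constant price, Q₁ = 7370.44/56.22 = 131.100 and Q₂ = 7848.31/56.22 = 139.600 (equivalently, work directly with expenditure since P cancels).
Midpoint %ΔQ = (7848.31 − 7370.44)/7609.38 = 0.06280; midpoint %ΔI = (30350 − 28050)/29200 = 0.07877.
η = 0.06280 / 0.07877 = 0.797.
0 < η < 1 ⇒ necessity.

0.797 (necessity)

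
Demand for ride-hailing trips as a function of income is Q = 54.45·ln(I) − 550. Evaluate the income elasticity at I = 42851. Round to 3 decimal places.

At I = 42851: Q = 30.736.
dQ/dI = 54.45/I = 0.00127068 at this income.
η = (dQ/dI)·(I/Q) = 0.00127068 × (42851/30.736) = 1.772.

1.772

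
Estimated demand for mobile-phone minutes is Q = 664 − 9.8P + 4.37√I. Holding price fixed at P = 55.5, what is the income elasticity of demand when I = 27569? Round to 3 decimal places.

0.429

At P = 55.5, I = 27569: Q = 845.691.
Holding P constant, ∂Q/∂I = 4.37/(2√I) = 0.0131595.
η_I = (∂Q/∂I)·(I/Q) = 0.0131595 × (27569/845.691) = 0.429.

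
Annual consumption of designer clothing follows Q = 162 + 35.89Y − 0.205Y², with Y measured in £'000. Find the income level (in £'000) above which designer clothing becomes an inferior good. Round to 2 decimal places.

87.54

dQ/dY = 35.89 − 0.41Y.
The good is inferior where dQ/dY < 0. Setting dQ/dY = 0 gives Y = 35.89 / 0.41 = 87.54.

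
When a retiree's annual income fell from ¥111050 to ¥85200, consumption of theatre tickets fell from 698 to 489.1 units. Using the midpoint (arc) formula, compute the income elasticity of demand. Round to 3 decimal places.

ΔQ = 489.1 − 698 = -208.9; midpoint Q̄ = (698 + 489.1)/2 = 593.55.
ΔI = 85200 − 111050 = -25850; midpoint Ī = (111050 + 85200)/2 = 98125.
η = (ΔQ/Q̄) ÷ (ΔI/Ī) = (-208.9/593.55) ÷ (-25850/98125) = 1.336.

1.336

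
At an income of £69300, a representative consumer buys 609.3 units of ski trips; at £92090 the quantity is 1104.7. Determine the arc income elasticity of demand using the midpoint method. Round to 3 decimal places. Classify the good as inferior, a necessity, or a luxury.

ΔQ = 1104.7 − 609.3 = 495.4; midpoint Q̄ = (609.3 + 1104.7)/2 = 857.
ΔI = 92090 − 69300 = 22790; midpoint Ī = (69300 + 92090)/2 = 80695.
η = (ΔQ/Q̄) ÷ (ΔI/Ī) = (495.4/857) ÷ (22790/80695) = 2.047.
η > 1 ⇒ luxury.

2.047 (luxury)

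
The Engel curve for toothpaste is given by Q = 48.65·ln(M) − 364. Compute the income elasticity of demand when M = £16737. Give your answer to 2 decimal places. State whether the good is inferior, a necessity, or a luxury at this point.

0.45 (necessity)

At M = 16737: Q = 109.140.
dQ/dM = 48.65/M = 0.00290673 at this income.
η = (dQ/dM)·(M/Q) = 0.00290673 × (16737/109.140) = 0.45.
Since 0 < η < 1, the good is a necessity.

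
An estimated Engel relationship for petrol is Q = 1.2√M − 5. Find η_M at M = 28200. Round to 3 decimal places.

0.513

At M = 28200: Q = 196.514.
dQ/dM = 1.2/(2√M) = 0.00357295 at this income.
η = (dQ/dM)·(M/Q) = 0.00357295 × (28200/196.514) = 0.513.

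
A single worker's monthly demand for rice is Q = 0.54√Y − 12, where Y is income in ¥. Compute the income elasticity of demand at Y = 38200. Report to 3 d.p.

0.564

At Y = 38200: Q = 93.542.
dQ/dY = 0.54/(2√Y) = 0.00138144 at this income.
η = (dQ/dY)·(Y/Q) = 0.00138144 × (38200/93.542) = 0.564.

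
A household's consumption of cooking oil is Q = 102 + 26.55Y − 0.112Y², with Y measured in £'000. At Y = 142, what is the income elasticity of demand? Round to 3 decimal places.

-0.463

At Y = 142: Q = 1613.7320.
dQ/dY = 26.55 − 0.224Y = -5.25800.
η = (dQ/dY)·(Y/Q) = -5.25800 × (142/1613.7320) = -0.463.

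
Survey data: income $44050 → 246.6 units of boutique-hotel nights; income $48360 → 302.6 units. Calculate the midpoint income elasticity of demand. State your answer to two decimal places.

ΔQ = 302.6 − 246.6 = 56; midpoint Q̄ = (246.6 + 302.6)/2 = 274.6.
ΔI = 48360 − 44050 = 4310; midpoint Ī = (44050 + 48360)/2 = 46205.
η = (ΔQ/Q̄) ÷ (ΔI/Ī) = (56/274.6) ÷ (4310/46205) = 2.19.

2.19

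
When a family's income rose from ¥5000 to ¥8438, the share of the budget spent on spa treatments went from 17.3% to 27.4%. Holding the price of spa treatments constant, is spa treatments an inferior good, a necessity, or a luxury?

The budget share rises as income rises, so η > 1.

luxury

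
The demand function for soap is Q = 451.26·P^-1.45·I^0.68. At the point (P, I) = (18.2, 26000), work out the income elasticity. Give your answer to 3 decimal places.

For a multiplicative demand Q = A·P^α·I^β, the income elasticity is β everywhere.
Here β = 0.68, so η = 0.680.

0.680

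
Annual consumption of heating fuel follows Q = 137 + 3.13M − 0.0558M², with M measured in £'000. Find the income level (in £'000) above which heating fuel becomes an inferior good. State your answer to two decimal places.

dQ/dM = 3.13 − 0.1116M.
The good is inferior where dQ/dM < 0. Setting dQ/dM = 0 gives M = 3.13 / 0.1116 = 28.05.

28.05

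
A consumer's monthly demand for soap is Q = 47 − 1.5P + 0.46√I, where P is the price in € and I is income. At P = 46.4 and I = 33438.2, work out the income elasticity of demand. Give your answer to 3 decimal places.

At P = 46.4, I = 33438.2: Q = 61.516.
Holding P constant, ∂Q/∂I = 0.46/(2√I) = 0.00125778.
η_I = (∂Q/∂I)·(I/Q) = 0.00125778 × (33438.2/61.516) = 0.684.

0.684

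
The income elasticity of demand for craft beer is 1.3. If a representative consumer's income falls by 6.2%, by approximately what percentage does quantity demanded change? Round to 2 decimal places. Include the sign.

-8.06%

%ΔQ ≈ η × %ΔI = 1.3 × (-6.2%) = -8.06%.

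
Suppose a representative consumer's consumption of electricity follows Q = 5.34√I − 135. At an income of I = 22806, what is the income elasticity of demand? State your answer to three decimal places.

0.601

At I = 22806: Q = 671.428.
dQ/dI = 5.34/(2√I) = 0.0176802 at this income.
η = (dQ/dI)·(I/Q) = 0.0176802 × (22806/671.428) = 0.601.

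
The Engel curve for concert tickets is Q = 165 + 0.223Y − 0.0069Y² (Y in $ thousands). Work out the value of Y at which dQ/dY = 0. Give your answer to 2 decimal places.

16.16

dQ/dY = 0.223 − 0.0138Y.
The good is inferior where dQ/dY < 0. Setting dQ/dY = 0 gives Y = 0.223 / 0.0138 = 16.16.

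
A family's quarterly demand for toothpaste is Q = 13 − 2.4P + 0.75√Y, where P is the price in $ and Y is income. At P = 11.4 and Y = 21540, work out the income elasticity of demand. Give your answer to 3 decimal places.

0.575

At P = 11.4, Y = 21540: Q = 95.714.
Holding P constant, ∂Q/∂Y = 0.75/(2√Y) = 0.0025551.
η_Y = (∂Q/∂Y)·(Y/Q) = 0.0025551 × (21540/95.714) = 0.575.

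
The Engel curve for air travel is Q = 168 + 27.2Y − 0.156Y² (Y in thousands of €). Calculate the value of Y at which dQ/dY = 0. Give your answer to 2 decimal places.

dQ/dY = 27.2 − 0.312Y.
The good is inferior where dQ/dY < 0. Setting dQ/dY = 0 gives Y = 27.2 / 0.312 = 87.18.

87.18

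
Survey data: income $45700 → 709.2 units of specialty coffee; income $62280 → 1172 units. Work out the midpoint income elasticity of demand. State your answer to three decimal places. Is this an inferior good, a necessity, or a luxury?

1.602 (luxury)

ΔQ = 1172 − 709.2 = 462.8; midpoint Q̄ = (709.2 + 1172)/2 = 940.6.
ΔI = 62280 − 45700 = 16580; midpoint Ī = (45700 + 62280)/2 = 53990.
η = (ΔQ/Q̄) ÷ (ΔI/Ī) = (462.8/940.6) ÷ (16580/53990) = 1.602.
η > 1 ⇒ luxury.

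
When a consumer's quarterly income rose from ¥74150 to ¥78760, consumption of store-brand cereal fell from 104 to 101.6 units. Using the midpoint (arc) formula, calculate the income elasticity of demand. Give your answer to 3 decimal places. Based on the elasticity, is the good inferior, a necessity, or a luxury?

-0.387 (inferior good)

ΔQ = 101.6 − 104 = -2.4; midpoint Q̄ = (104 + 101.6)/2 = 102.8.
ΔI = 78760 − 74150 = 4610; midpoint Ī = (74150 + 78760)/2 = 76455.
η = (ΔQ/Q̄) ÷ (ΔI/Ī) = (-2.4/102.8) ÷ (4610/76455) = -0.387.
η < 0 ⇒ inferior good.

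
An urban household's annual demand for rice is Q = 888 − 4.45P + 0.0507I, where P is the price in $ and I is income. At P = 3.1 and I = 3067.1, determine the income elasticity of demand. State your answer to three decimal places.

At P = 3.1, I = 3067.1: Q = 1029.707.
Holding P constant, ∂Q/∂I = 0.0507.
η_I = (∂Q/∂I)·(I/Q) = 0.0507 × (3067.1/1029.707) = 0.151.

0.151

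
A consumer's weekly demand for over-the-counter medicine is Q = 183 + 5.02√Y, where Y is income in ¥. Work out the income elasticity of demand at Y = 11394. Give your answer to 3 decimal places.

0.373

At Y = 11394: Q = 718.848.
dQ/dY = 5.02/(2√Y) = 0.0235145 at this income.
η = (dQ/dY)·(Y/Q) = 0.0235145 × (11394/718.848) = 0.373.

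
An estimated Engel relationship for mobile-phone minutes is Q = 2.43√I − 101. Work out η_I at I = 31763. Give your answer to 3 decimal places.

At I = 31763: Q = 332.079.
dQ/dI = 2.43/(2√I) = 0.00681735 at this income.
η = (dQ/dI)·(I/Q) = 0.00681735 × (31763/332.079) = 0.652.

0.652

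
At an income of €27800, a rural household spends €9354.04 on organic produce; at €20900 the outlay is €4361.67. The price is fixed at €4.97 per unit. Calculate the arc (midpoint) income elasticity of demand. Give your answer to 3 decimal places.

With a constant price, Q₁ = 9354.04/4.97 = 1882.101 and Q₂ = 4361.67/4.97 = 877.600 (equivalently, work directly with expenditure since P cancels).
Midpoint %ΔQ = (4361.67 − 9354.04)/6857.86 = -0.72798; midpoint %ΔI = (20900 − 27800)/24350 = -0.28337.
η = -0.72798 / -0.28337 = 2.569.

2.569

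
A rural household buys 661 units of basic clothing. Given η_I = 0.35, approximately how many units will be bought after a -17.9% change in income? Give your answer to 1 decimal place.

%ΔQ ≈ η × %ΔI = 0.35 × (-17.9%) = -6.265%.
New Q ≈ 661 × (1 − 0.06265) = 619.6.

619.6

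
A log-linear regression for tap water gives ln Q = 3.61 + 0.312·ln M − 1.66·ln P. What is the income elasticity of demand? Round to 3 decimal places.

In a log-linear demand, the coefficient on ln M is the income elasticity.
So η = 0.312.

0.312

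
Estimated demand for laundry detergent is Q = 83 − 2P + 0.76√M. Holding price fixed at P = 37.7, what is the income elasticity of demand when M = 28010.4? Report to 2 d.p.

At P = 37.7, M = 28010.4: Q = 134.796.
Holding P constant, ∂Q/∂M = 0.76/(2√M) = 0.00227051.
η_M = (∂Q/∂M)·(M/Q) = 0.00227051 × (28010.4/134.796) = 0.47.

0.47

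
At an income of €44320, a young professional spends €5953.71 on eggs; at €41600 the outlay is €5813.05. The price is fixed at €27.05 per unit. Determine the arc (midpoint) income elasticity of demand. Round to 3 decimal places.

0.378

With a constant price, Q₁ = 5953.71/27.05 = 220.100 and Q₂ = 5813.05/27.05 = 214.900 (equivalently, work directly with expenditure since P cancels).
Midpoint %ΔQ = (5813.05 − 5953.71)/5883.38 = -0.02391; midpoint %ΔI = (41600 − 44320)/42960 = -0.06331.
η = -0.02391 / -0.06331 = 0.378.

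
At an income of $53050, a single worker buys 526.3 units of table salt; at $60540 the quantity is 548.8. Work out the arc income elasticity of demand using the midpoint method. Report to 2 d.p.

0.32

ΔQ = 548.8 − 526.3 = 22.5; midpoint Q̄ = (526.3 + 548.8)/2 = 537.55.
ΔI = 60540 − 53050 = 7490; midpoint Ī = (53050 + 60540)/2 = 56795.
η = (ΔQ/Q̄) ÷ (ΔI/Ī) = (22.5/537.55) ÷ (7490/56795) = 0.32.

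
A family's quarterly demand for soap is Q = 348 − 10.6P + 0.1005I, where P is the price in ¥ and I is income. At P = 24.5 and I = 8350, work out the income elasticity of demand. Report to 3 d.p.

0.905

At P = 24.5, I = 8350: Q = 927.475.
Holding P constant, ∂Q/∂I = 0.1005.
η_I = (∂Q/∂I)·(I/Q) = 0.1005 × (8350/927.475) = 0.905.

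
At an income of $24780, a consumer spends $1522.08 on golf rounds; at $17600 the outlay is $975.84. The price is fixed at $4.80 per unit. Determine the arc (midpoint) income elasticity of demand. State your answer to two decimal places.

With a constant price, Q₁ = 1522.08/4.80 = 317.100 and Q₂ = 975.84/4.80 = 203.300 (equivalently, work directly with expenditure since P cancels).
Midpoint %ΔQ = (975.84 − 1522.08)/1248.96 = -0.43736; midpoint %ΔI = (17600 − 24780)/21190 = -0.33884.
η = -0.43736 / -0.33884 = 1.29.

1.29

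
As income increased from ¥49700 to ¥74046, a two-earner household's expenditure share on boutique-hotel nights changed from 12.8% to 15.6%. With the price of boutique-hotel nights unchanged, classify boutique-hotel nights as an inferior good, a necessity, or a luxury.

luxury

The budget share rises as income rises, so η > 1.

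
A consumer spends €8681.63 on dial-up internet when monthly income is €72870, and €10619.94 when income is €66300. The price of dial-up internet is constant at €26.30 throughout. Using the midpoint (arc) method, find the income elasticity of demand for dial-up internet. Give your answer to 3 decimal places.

With a constant price, Q₁ = 8681.63/26.30 = 330.100 and Q₂ = 10619.94/26.30 = 403.800 (equivalently, work directly with expenditure since P cancels).
Midpoint %ΔQ = (10619.94 − 8681.63)/9650.79 = 0.20084; midpoint %ΔI = (66300 − 72870)/69585 = -0.09442.
η = 0.20084 / -0.09442 = -2.127.

-2.127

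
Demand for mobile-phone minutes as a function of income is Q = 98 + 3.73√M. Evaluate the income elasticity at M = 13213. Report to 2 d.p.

At M = 13213: Q = 526.755.
dQ/dM = 3.73/(2√M) = 0.0162248 at this income.
η = (dQ/dM)·(M/Q) = 0.0162248 × (13213/526.755) = 0.41.

0.41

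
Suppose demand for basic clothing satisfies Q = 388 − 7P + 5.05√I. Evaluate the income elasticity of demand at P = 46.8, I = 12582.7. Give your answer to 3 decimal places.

At P = 46.8, I = 12582.7: Q = 626.872.
Holding P constant, ∂Q/∂I = 5.05/(2√I) = 0.0225099.
η_I = (∂Q/∂I)·(I/Q) = 0.0225099 × (12582.7/626.872) = 0.452.

0.452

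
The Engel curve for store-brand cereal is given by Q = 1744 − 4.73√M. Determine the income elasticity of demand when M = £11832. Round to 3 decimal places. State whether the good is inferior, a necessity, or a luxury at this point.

At M = 11832: Q = 1229.494.
dQ/dM = -4.73/(2√M) = -0.0217421 at this income.
η = (dQ/dM)·(M/Q) = -0.0217421 × (11832/1229.494) = -0.209.
Since η < 0, the good is an inferior good.

-0.209 (inferior good)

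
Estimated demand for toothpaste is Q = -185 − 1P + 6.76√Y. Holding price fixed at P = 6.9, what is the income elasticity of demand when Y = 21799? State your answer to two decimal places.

At P = 6.9, Y = 21799: Q = 806.179.
Holding P constant, ∂Q/∂Y = 6.76/(2√Y) = 0.0228928.
η_Y = (∂Q/∂Y)·(Y/Q) = 0.0228928 × (21799/806.179) = 0.62.

0.62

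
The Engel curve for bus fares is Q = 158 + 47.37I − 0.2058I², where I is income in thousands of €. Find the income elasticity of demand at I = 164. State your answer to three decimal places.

-1.381

At I = 164: Q = 2391.4832.
dQ/dI = 47.37 − 0.4116I = -20.13240.
η = (dQ/dI)·(I/Q) = -20.13240 × (164/2391.4832) = -1.381.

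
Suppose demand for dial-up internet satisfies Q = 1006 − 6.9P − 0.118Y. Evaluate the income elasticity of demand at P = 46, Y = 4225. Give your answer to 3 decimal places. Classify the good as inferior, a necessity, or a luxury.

-2.623 (inferior good)

At P = 46, Y = 4225: Q = 190.050.
Holding P constant, ∂Q/∂Y = −0.118.
η_Y = (∂Q/∂Y)·(Y/Q) = -0.118 × (4225/190.050) = -2.623.
Since η < 0, this is an inferior good.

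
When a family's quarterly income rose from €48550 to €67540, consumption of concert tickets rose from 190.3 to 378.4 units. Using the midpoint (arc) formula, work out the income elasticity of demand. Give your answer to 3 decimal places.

ΔQ = 378.4 − 190.3 = 188.1; midpoint Q̄ = (190.3 + 378.4)/2 = 284.35.
ΔI = 67540 − 48550 = 18990; midpoint Ī = (48550 + 67540)/2 = 58045.
η = (ΔQ/Q̄) ÷ (ΔI/Ī) = (188.1/284.35) ÷ (18990/58045) = 2.022.

2.022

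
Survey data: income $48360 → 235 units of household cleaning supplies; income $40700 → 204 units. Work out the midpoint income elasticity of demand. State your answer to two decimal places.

ΔQ = 204 − 235 = -31; midpoint Q̄ = (235 + 204)/2 = 219.5.
ΔI = 40700 − 48360 = -7660; midpoint Ī = (48360 + 40700)/2 = 44530.
η = (ΔQ/Q̄) ÷ (ΔI/Ī) = (-31/219.5) ÷ (-7660/44530) = 0.82.

0.82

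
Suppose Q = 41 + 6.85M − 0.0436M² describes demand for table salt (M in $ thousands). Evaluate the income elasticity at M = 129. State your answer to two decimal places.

-2.85

At M = 129: Q = 199.1024.
dQ/dM = 6.85 − 0.0872M = -4.39880.
η = (dQ/dM)·(M/Q) = -4.39880 × (129/199.1024) = -2.85.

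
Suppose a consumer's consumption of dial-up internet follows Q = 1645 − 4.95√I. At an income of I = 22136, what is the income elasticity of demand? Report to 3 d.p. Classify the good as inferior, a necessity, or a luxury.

At I = 22136: Q = 908.530.
dQ/dI = -4.95/(2√I) = -0.0166351 at this income.
η = (dQ/dI)·(I/Q) = -0.0166351 × (22136/908.530) = -0.405.
Since η < 0, the good is an inferior good.

-0.405 (inferior good)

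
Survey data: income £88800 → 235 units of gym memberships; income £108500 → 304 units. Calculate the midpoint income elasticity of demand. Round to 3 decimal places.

1.282

ΔQ = 304 − 235 = 69; midpoint Q̄ = (235 + 304)/2 = 269.5.
ΔI = 108500 − 88800 = 19700; midpoint Ī = (88800 + 108500)/2 = 98650.
η = (ΔQ/Q̄) ÷ (ΔI/Ī) = (69/269.5) ÷ (19700/98650) = 1.282.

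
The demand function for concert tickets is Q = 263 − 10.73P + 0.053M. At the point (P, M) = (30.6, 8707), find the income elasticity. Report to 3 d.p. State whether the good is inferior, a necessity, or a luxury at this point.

1.165 (luxury)

At P = 30.6, M = 8707: Q = 396.133.
Holding P constant, ∂Q/∂M = 0.053.
η_M = (∂Q/∂M)·(M/Q) = 0.053 × (8707/396.133) = 1.165.
Since η > 1, this is a luxury.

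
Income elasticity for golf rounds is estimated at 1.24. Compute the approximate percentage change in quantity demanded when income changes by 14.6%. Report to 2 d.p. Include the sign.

18.10%

%ΔQ ≈ η × %ΔI = 1.24 × 14.6% = 18.10%.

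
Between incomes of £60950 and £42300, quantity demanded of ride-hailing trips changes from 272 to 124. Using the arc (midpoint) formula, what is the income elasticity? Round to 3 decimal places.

2.069

ΔQ = 124 − 272 = -148; midpoint Q̄ = (272 + 124)/2 = 198.
ΔI = 42300 − 60950 = -18650; midpoint Ī = (60950 + 42300)/2 = 51625.
η = (ΔQ/Q̄) ÷ (ΔI/Ī) = (-148/198) ÷ (-18650/51625) = 2.069.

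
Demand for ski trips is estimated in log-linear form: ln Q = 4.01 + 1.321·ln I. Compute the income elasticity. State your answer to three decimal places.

1.321

In a log-linear demand, the coefficient on ln I is the income elasticity.
So η = 1.321.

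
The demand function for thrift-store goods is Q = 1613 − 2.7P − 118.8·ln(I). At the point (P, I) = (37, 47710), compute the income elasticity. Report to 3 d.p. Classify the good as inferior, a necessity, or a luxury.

-0.509 (inferior good)

At P = 37, I = 47710: Q = 233.280.
Holding P constant, ∂Q/∂I = -118.8/I = -0.00249004.
η_I = (∂Q/∂I)·(I/Q) = -0.00249004 × (47710/233.280) = -0.509.
Since η < 0, this is an inferior good.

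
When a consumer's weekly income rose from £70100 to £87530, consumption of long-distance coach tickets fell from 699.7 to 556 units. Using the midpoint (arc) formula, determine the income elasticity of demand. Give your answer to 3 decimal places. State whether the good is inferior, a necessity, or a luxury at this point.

-1.035 (inferior good)

ΔQ = 556 − 699.7 = -143.7; midpoint Q̄ = (699.7 + 556)/2 = 627.85.
ΔI = 87530 − 70100 = 17430; midpoint Ī = (70100 + 87530)/2 = 78815.
η = (ΔQ/Q̄) ÷ (ΔI/Ī) = (-143.7/627.85) ÷ (17430/78815) = -1.035.
η < 0 ⇒ inferior good.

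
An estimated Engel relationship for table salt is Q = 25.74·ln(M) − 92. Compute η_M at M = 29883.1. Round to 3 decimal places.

0.149

At M = 29883.1: Q = 173.252.
dQ/dM = 25.74/M = 0.000861356 at this income.
η = (dQ/dM)·(M/Q) = 0.000861356 × (29883.1/173.252) = 0.149.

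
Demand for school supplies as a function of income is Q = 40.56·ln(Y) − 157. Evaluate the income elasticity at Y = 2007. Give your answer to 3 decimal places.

0.268

At Y = 2007: Q = 151.434.
dQ/dY = 40.56/Y = 0.0202093 at this income.
η = (dQ/dY)·(Y/Q) = 0.0202093 × (2007/151.434) = 0.268.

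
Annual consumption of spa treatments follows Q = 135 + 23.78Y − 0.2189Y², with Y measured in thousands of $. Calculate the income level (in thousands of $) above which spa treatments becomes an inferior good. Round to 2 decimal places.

54.32

dQ/dY = 23.78 − 0.4378Y.
The good is inferior where dQ/dY < 0. Setting dQ/dY = 0 gives Y = 23.78 / 0.4378 = 54.32.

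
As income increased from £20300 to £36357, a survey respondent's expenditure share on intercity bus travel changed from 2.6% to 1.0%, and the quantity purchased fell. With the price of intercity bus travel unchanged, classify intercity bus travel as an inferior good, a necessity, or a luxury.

Quantity demanded falls as income rises, so η < 0.

inferior good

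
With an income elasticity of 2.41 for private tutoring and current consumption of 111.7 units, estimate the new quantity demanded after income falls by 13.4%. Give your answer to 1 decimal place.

75.6

%ΔQ ≈ η × %ΔI = 2.41 × (-13.4%) = -32.294%.
New Q ≈ 111.7 × (1 − 0.32294) = 75.6.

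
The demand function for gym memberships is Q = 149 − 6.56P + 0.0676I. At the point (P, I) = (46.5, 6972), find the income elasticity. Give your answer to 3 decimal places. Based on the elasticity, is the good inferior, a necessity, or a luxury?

1.495 (luxury)

At P = 46.5, I = 6972: Q = 315.267.
Holding P constant, ∂Q/∂I = 0.0676.
η_I = (∂Q/∂I)·(I/Q) = 0.0676 × (6972/315.267) = 1.495.
Since η > 1, this is a luxury.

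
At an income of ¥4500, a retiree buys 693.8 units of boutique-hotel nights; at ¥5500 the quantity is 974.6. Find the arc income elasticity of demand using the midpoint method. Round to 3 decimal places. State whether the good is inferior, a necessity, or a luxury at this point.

ΔQ = 974.6 − 693.8 = 280.8; midpoint Q̄ = (693.8 + 974.6)/2 = 834.2.
ΔI = 5500 − 4500 = 1000; midpoint Ī = (4500 + 5500)/2 = 5000.
η = (ΔQ/Q̄) ÷ (ΔI/Ī) = (280.8/834.2) ÷ (1000/5000) = 1.683.
η > 1 ⇒ luxury.

1.683 (luxury)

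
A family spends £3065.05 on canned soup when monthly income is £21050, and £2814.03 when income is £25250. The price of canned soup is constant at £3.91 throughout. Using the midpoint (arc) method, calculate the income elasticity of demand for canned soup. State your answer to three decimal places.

With a constant price, Q₁ = 3065.05/3.91 = 783.900 and Q₂ = 2814.03/3.91 = 719.701 (equivalently, work directly with expenditure since P cancels).
Midpoint %ΔQ = (2814.03 − 3065.05)/2939.54 = -0.08539; midpoint %ΔI = (25250 − 21050)/23150 = 0.18143.
η = -0.08539 / 0.18143 = -0.471.

-0.471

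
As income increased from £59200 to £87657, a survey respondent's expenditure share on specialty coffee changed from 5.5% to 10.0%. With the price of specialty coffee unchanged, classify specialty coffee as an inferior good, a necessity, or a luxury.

luxury

The budget share rises as income rises, so η > 1.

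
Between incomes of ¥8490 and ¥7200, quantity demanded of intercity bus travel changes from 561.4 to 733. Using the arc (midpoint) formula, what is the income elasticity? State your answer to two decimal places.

ΔQ = 733 − 561.4 = 171.6; midpoint Q̄ = (561.4 + 733)/2 = 647.2.
ΔI = 7200 − 8490 = -1290; midpoint Ī = (8490 + 7200)/2 = 7845.
η = (ΔQ/Q̄) ÷ (ΔI/Ī) = (171.6/647.2) ÷ (-1290/7845) = -1.61.

-1.61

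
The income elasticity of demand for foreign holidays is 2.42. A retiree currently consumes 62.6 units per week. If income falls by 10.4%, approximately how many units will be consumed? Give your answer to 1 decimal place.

%ΔQ ≈ η × %ΔI = 2.42 × (-10.4%) = -25.168%.
New Q ≈ 62.6 × (1 − 0.25168) = 46.8.

46.8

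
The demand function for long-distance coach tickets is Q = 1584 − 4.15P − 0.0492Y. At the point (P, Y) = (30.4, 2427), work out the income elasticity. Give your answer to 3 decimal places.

-0.089

At P = 30.4, Y = 2427: Q = 1338.432.
Holding P constant, ∂Q/∂Y = −0.0492.
η_Y = (∂Q/∂Y)·(Y/Q) = -0.0492 × (2427/1338.432) = -0.089.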